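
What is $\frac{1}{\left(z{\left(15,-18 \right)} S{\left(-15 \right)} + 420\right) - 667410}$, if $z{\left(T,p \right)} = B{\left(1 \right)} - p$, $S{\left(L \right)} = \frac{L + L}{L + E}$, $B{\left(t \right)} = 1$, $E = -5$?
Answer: $- \frac{2}{1333923} \approx -1.4993 \cdot 10^{-6}$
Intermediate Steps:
$S{\left(L \right)} = \frac{2 L}{-5 + L}$ ($S{\left(L \right)} = \frac{L + L}{L - 5} = \frac{2 L}{-5 + L}$)
$z{\left(T,p \right)} = 1 - p$
$\frac{1}{\left(z{\left(15,-18 \right)} S{\left(-15 \right)} + 420\right) - 667410} = \frac{1}{\left(\left(1 - -18\right) 2 \left(-15\right) \frac{1}{-5 - 15} + 420\right) - 667410} = \frac{1}{\left(\left(1 + 18\right) 2 \left(-15\right) \frac{1}{-20} + 420\right) - 667410} = \frac{1}{\left(19 \cdot 2 \left(-15\right) \left(- \frac{1}{20}\right) + 420\right) - 667410} = \frac{1}{\left(19 \cdot \frac{3}{2} + 420\right) - 667410} = \frac{1}{\left(\frac{57}{2} + 420\right) - 667410} = \frac{1}{\frac{897}{2} - 667410} = \frac{1}{- \frac{1333923}{2}} = - \frac{2}{1333923}$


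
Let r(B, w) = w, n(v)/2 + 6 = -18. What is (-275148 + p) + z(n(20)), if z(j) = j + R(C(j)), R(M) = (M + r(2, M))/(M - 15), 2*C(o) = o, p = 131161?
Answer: -1872439/13 ≈ -1.4403e+5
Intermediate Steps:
n(v) = -48 (n(v) = -12 + 2*(-18) = -12 - 36 = -48)
C(o) = o/2
R(M) = 2*M/(-15 + M) (R(M) = (M + M)/(M - 15) = (2*M)/(-15 + M) = 2*M/(-15 + M))
z(j) = j + j/(-15 + j/2) (z(j) = j + 2*(j/2)/(-15 + j/2) = j + j/(-15 + j/2))
(-275148 + p) + z(n(20)) = (-275148 + 131161) - 48*(-28 - 48)/(-30 - 48) = -143987 - 48*(-76)/(-78) = -143987 - 48*(-1/78)*(-76) = -143987 - 608/13 = -1872439/13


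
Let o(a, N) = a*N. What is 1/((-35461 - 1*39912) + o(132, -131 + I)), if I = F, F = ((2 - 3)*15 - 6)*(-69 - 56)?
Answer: 1/253835 ≈ 3.9396e-6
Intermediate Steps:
F = 2625 (F = (-1*15 - 6)*(-125) = (-15 - 6)*(-125) = -21*(-125) = 2625)
I = 2625
o(a, N) = N*a
1/((-35461 - 1*39912) + o(132, -131 + I)) = 1/((-35461 - 1*39912) + (-131 + 2625)*132) = 1/((-35461 - 39912) + 2494*132) = 1/(-75373 + 329208) = 1/253835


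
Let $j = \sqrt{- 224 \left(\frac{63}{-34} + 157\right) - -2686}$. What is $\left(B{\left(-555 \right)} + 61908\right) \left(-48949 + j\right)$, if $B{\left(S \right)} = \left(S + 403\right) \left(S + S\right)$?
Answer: $-11289009972 + \frac{230628 i \sqrt{9267346}}{17} \approx -1.1289 \cdot 10^{10} + 4.1299 \cdot 10^{7} i$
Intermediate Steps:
$B{\left(S \right)} = 2 S \left(403 + S\right)$ ($B{\left(S \right)} = \left(403 + S\right) 2 S = 2 S \left(403 + S\right)$)
$j = \frac{i \sqrt{9267346}}{17}$ ($j = \sqrt{- 224 \left(63 \left(- \frac{1}{34}\right) + 157\right) + \left(-88892 + 91578\right)} = \sqrt{- 224 \left(- \frac{63}{34} + 157\right) + 2686} = \sqrt{\left(-224\right) \frac{5275}{34} + 2686} = \sqrt{- \frac{590800}{17} + 2686} = \sqrt{- \frac{545138}{17}} = \frac{i \sqrt{9267346}}{17} \approx 179.07 i$)
$\left(B{\left(-555 \right)} + 61908\right) \left(-48949 + j\right) = \left(2 \left(-555\right) \left(403 - 555\right) + 61908\right) \left(-48949 + \frac{i \sqrt{9267346}}{17}\right) = \left(2 \left(-555\right) \left(-152\right) + 61908\right) \left(-48949 + \frac{i \sqrt{9267346}}{17}\right) = \left(168720 + 61908\right) \left(-48949 + \frac{i \sqrt{9267346}}{17}\right) = 230628 \left(-48949 + \frac{i \sqrt{9267346}}{17}\right) = -11289009972 + \frac{230628 i \sqrt{9267346}}{17}$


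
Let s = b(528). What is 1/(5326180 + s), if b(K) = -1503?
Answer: 1/5324677 ≈ 1.8780e-7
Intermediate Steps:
s = -1503
1/(5326180 + s) = 1/(5326180 - 1503) = 1/5324677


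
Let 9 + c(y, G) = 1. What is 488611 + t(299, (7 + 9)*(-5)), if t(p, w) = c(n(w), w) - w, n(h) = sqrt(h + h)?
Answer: 488683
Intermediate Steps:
n(h) = sqrt(2)*sqrt(h) (n(h) = sqrt(2*h) = sqrt(2)*sqrt(h))
c(y, G) = -8 (c(y, G) = -9 + 1 = -8)
t(p, w) = -8 - w
488611 + t(299, (7 + 9)*(-5)) = 488611 + (-8 - (7 + 9)*(-5)) = 488611 + (-8 - 16*(-5)) = 488611 + (-8 - 1*(-80)) = 488611 + (-8 + 80) = 488611 + 72 = 488683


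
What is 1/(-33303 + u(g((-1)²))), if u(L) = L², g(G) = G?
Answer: -1/33302 ≈ -3.0028e-5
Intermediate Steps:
1/(-33303 + u(g((-1)²))) = 1/(-33303 + ((-1)²)²) = 1/(-33303 + 1²) = 1/(-33303 + 1) = 1/(-33302) = -1/33302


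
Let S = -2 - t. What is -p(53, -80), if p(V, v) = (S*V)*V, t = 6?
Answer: 22472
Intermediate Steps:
S = -8 (S = -2 - 1*6 = -2 - 6 = -8)
p(V, v) = -8*V² (p(V, v) = (-8*V)*V = -8*V²)
-p(53, -80) = -(-8)*53² = -(-8)*2809 = -1*(-22472) = 22472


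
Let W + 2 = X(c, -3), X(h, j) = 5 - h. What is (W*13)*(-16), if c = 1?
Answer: -416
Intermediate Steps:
W = 2 (W = -2 + (5 - 1*1) = -2 + (5 - 1) = -2 + 4 = 2)
(W*13)*(-16) = (2*13)*(-16) = 26*(-16) = -416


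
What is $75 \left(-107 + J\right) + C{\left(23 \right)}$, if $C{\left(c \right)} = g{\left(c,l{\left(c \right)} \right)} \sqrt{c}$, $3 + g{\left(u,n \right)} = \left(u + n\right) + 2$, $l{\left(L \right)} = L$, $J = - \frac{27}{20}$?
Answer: $- \frac{32505}{4} + 45 \sqrt{23} \approx -7910.4$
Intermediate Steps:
$J = - \frac{27}{20}$ ($J = \left(-27\right) \frac{1}{20} = - \frac{27}{20} \approx -1.35$)
$g{\left(u,n \right)} = -1 + n + u$ ($g{\left(u,n \right)} = -3 + \left(\left(u + n\right) + 2\right) = -3 + \left(\left(n + u\right) + 2\right) = -3 + \left(2 + n + u\right) = -1 + n + u$)
$C{\left(c \right)} = \sqrt{c} \left(-1 + 2 c\right)$ ($C{\left(c \right)} = \left(-1 + c + c\right) \sqrt{c} = \left(-1 + 2 c\right) \sqrt{c} = \sqrt{c} \left(-1 + 2 c\right)$)
$75 \left(-107 + J\right) + C{\left(23 \right)} = 75 \left(-107 - \frac{27}{20}\right) + \sqrt{23} \left(-1 + 2 \cdot 23\right) = 75 \left(- \frac{2167}{20}\right) + \sqrt{23} \left(-1 + 46\right) = - \frac{32505}{4} + \sqrt{23} \cdot 45 = - \frac{32505}{4} + 45 \sqrt{23}$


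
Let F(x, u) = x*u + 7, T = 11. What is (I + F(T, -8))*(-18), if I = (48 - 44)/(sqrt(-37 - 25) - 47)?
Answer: 1104834/757 + 24*I*sqrt(62)/757 ≈ 1459.5 + 0.24964*I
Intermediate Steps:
I = 4/(-47 + I*sqrt(62)) (I = 4/(sqrt(-62) - 47) = 4/(I*sqrt(62) - 47) = 4/(-47 + I*sqrt(62)) ≈ -0.082783 - 0.013869*I)
F(x, u) = 7 + u*x (F(x, u) = u*x + 7 = 7 + u*x)
(I + F(T, -8))*(-18) = ((-188/2271 - 4*I*sqrt(62)/2271) + (7 - 8*11))*(-18) = ((-188/2271 - 4*I*sqrt(62)/2271) + (7 - 88))*(-18) = ((-188/2271 - 4*I*sqrt(62)/2271) - 81)*(-18) = (-184139/2271 - 4*I*sqrt(62)/2271)*(-18) = 1104834/757 + 24*I*sqrt(62)/757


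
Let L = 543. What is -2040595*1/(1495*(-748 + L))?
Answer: 408119/61295 ≈ 6.6583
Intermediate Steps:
-2040595*1/(1495*(-748 + L)) = -2040595*1/(1495*(-748 + 543)) = -2040595/(1495*(-205)) = -2040595/(-306475) = -2040595*(-1/306475) = 408119/61295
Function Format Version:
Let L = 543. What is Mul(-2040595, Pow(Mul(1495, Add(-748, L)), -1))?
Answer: Rational(408119, 61295) ≈ 6.6583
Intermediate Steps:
Mul(-2040595, Pow(Mul(1495, Add(-748, L)), -1)) = Mul(-2040595, Pow(Mul(1495, Add(-748, 543)), -1)) = Mul(-2040595, Pow(Mul(1495, -205), -1)) = Mul(-2040595, Pow(-306475, -1)) = Mul(-2040595, Rational(-1, 306475)) = Rational(408119, 61295)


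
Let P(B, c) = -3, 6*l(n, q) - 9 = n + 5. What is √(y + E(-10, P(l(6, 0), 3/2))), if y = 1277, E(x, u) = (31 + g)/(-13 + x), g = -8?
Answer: 2*√319 ≈ 35.721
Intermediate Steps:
l(n, q) = 7/3 + n/6 (l(n, q) = 3/2 + (n + 5)/6 = 3/2 + (5 + n)/6 = 3/2 + (⅚ + n/6) = 7/3 + n/6)
E(x, u) = 23/(-13 + x) (E(x, u) = (31 - 8)/(-13 + x) = 23/(-13 + x))
√(y + E(-10, P(l(6, 0), 3/2))) = √(1277 + 23/(-13 - 10)) = √(1277 + 23/(-23)) = √(1277 + 23*(-1/23)) = √(1277 - 1) = √1276 = 2*√319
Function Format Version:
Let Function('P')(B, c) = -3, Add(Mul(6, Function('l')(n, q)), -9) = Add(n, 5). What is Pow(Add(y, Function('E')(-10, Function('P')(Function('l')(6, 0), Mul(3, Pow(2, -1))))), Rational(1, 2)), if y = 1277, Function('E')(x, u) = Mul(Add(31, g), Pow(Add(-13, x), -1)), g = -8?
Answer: Mul(2, Pow(319, Rational(1, 2))) ≈ 35.721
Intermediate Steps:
Function('l')(n, q) = Add(Rational(7, 3), Mul(Rational(1, 6), n)) (Function('l')(n, q) = Add(Rational(3, 2), Mul(Rational(1, 6), Add(n, 5))) = Add(Rational(3, 2), Mul(Rational(1, 6), Add(5, n))) = Add(Rational(3, 2), Add(Rational(5, 6), Mul(Rational(1, 6), n))) = Add(Rational(7, 3), Mul(Rational(1, 6), n)))
Function('E')(x, u) = Mul(23, Pow(Add(-13, x), -1)) (Function('E')(x, u) = Mul(Add(31, -8), Pow(Add(-13, x), -1)) = Mul(23, Pow(Add(-13, x), -1)))
Pow(Add(y, Function('E')(-10, Function('P')(Function('l')(6, 0), Mul(3, Pow(2, -1))))), Rational(1, 2)) = Pow(Add(1277, Mul(23, Pow(Add(-13, -10), -1))), Rational(1, 2)) = Pow(Add(1277, Mul(23, Pow(-23, -1))), Rational(1, 2)) = Pow(Add(1277, Mul(23, Rational(-1, 23))), Rational(1, 2)) = Pow(Add(1277, -1), Rational(1, 2)) = Pow(1276, Rational(1, 2)) = Mul(2, Pow(319, Rational(1, 2)))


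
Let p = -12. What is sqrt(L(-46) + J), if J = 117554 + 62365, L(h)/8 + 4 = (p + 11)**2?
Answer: sqrt(179895) ≈ 424.14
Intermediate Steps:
L(h) = -24 (L(h) = -32 + 8*(-12 + 11)**2 = -32 + 8*(-1)**2 = -32 + 8*1 = -32 + 8 = -24)
J = 179919
sqrt(L(-46) + J) = sqrt(-24 + 179919) = sqrt(179895)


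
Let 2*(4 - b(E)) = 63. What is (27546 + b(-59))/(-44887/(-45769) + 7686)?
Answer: 2518988453/703650842 ≈ 3.5799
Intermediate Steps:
b(E) = -55/2 (b(E) = 4 - ½*63 = 4 - 63/2 = -55/2)
(27546 + b(-59))/(-44887/(-45769) + 7686) = (27546 - 55/2)/(-44887/(-45769) + 7686) = 55037/(2*(-44887*(-1/45769) + 7686)) = 55037/(2*(44887/45769 + 7686)) = 55037/(2*(351825421/45769)) = (55037/2)*(45769/351825421) = 2518988453/703650842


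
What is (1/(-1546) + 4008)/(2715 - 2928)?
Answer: -6196367/329298 ≈ -18.817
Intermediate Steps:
(1/(-1546) + 4008)/(2715 - 2928) = (-1/1546 + 4008)/(-213) = (6196367/1546)*(-1/213) = -6196367/329298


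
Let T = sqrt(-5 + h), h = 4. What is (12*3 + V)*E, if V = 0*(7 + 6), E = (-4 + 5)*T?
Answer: 36*I ≈ 36.0*I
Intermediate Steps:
T = I (T = sqrt(-5 + 4) = sqrt(-1) = I ≈ 1.0*I)
E = I (E = (-4 + 5)*I = 1*I = I ≈ 1.0*I)
V = 0 (V = 0*13 = 0)
(12*3 + V)*E = (12*3 + 0)*I = (36 + 0)*I = 36*I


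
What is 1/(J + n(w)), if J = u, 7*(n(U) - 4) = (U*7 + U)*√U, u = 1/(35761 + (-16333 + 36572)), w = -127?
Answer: 12544056000/8390226944448001 + 455168000000*I*√127/8390226944448001 ≈ 1.4951e-6 + 0.00061136*I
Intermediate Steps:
u = 1/56000 (u = 1/(35761 + 20239) = 1/56000 ≈ 1.7857e-5)
n(U) = 4 + 8*U^(3/2)/7 (n(U) = 4 + ((U*7 + U)*√U)/7 = 4 + ((7*U + U)*√U)/7 = 4 + ((8*U)*√U)/7 = 4 + (8*U^(3/2))/7 = 4 + 8*U^(3/2)/7)
J = 1/56000 ≈ 1.7857e-5
1/(J + n(w)) = 1/(1/56000 + (4 + 8*(-127)^(3/2)/7)) = 1/(1/56000 + (4 + 8*(-127*I*√127)/7)) = 1/(1/56000 + (4 - 1016*I*√127/7)) = 1/(224001/56000 - 1016*I*√127/7)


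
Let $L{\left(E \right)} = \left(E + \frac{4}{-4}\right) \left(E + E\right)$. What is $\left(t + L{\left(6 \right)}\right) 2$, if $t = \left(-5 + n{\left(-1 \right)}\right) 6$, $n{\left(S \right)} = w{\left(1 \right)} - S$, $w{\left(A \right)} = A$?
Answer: $84$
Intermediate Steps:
$L{\left(E \right)} = 2 E \left(-1 + E\right)$ ($L{\left(E \right)} = \left(E + 4 \left(- \frac{1}{4}\right)\right) 2 E = \left(E - 1\right) 2 E = \left(-1 + E\right) 2 E = 2 E \left(-1 + E\right)$)
$n{\left(S \right)} = 1 - S$
$t = -18$ ($t = \left(-5 + \left(1 - -1\right)\right) 6 = \left(-5 + \left(1 + 1\right)\right) 6 = \left(-5 + 2\right) 6 = \left(-3\right) 6 = -18$)
$\left(t + L{\left(6 \right)}\right) 2 = \left(-18 + 2 \cdot 6 \left(-1 + 6\right)\right) 2 = \left(-18 + 2 \cdot 6 \cdot 5\right) 2 = \left(-18 + 60\right) 2 = 42 \cdot 2 = 84$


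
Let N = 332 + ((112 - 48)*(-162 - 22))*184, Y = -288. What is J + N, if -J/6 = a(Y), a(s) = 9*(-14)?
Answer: -2165696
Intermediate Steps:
a(s) = -126
J = 756 (J = -6*(-126) = 756)
N = -2166452 (N = 332 + (64*(-184))*184 = 332 - 11776*184 = 332 - 2166784 = -2166452)
J + N = 756 - 2166452 = -2165696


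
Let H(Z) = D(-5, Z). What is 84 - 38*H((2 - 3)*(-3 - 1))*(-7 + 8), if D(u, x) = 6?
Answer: -144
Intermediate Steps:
H(Z) = 6
84 - 38*H((2 - 3)*(-3 - 1))*(-7 + 8) = 84 - 228*(-7 + 8) = 84 - 228 = -144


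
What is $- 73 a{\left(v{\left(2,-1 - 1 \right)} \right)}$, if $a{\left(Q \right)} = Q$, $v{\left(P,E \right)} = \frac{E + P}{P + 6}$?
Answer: $0$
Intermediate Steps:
$v{\left(P,E \right)} = \frac{E + P}{6 + P}$
$- 73 a{\left(v{\left(2,-1 - 1 \right)} \right)} = - 73 \frac{\left(-1 - 1\right) + 2}{6 + 2} = - 73 \frac{-2 + 2}{8} = - 73 \cdot \frac{1}{8} \cdot 0 = \left(-73\right) 0 = 0$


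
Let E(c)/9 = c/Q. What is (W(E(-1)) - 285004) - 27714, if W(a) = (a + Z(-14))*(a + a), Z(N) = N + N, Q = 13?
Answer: -52842628/169 ≈ -3.1268e+5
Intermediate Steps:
Z(N) = 2*N
E(c) = 9*c/13 (E(c) = 9*(c/13) = 9*c/13)
W(a) = 2*a*(-28 + a) (W(a) = (a + 2*(-14))*(a + a) = (a - 28)*(2*a) = (-28 + a)*(2*a) = 2*a*(-28 + a))
(W(E(-1)) - 285004) - 27714 = (2*((9/13)*(-1))*(-28 + (9/13)*(-1)) - 285004) - 27714 = (2*(-9/13)*(-28 - 9/13) - 285004) - 27714 = (2*(-9/13)*(-373/13) - 285004) - 27714 = (6714/169 - 285004) - 27714 = -48158962/169 - 27714 = -52842628/169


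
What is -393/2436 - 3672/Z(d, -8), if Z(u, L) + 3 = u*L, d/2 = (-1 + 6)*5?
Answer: 2928871/327236 ≈ 8.9503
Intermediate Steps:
d = 50 (d = 2*((-1 + 6)*5) = 2*(5*5) = 2*25 = 50)
Z(u, L) = -3 + L*u (Z(u, L) = -3 + u*L = -3 + L*u)
-393/2436 - 3672/Z(d, -8) = -393/2436 - 3672/(-3 - 8*50) = -393*1/2436 - 3672/(-3 - 400) = -131/812 - 3672/(-403) = -131/812 - 3672*(-1/403) = -131/812 + 3672/403 = 2928871/327236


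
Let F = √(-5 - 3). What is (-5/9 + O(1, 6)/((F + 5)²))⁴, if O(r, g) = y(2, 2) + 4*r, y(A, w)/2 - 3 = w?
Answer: (-300431600*√2 + 201105761*I)/(6561*(-663679*I + 694960*√2)) ≈ -0.059718 - 0.0091389*I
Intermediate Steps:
y(A, w) = 6 + 2*w
O(r, g) = 10 + 4*r (O(r, g) = (6 + 2*2) + 4*r = (6 + 4) + 4*r = 10 + 4*r)
F = 2*I*√2 (F = √(-8) = 2*I*√2 ≈ 2.8284*I)
(-5/9 + O(1, 6)/((F + 5)²))⁴ = (-5/9 + (10 + 4*1)/((2*I*√2 + 5)²))⁴ = (-5*⅑ + (10 + 4)/((5 + 2*I*√2)²))⁴ = (-5/9 + 14/(5 + 2*I*√2)²)⁴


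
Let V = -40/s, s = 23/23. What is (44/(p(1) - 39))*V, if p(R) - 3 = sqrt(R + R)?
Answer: 31680/647 + 880*sqrt(2)/647 ≈ 50.888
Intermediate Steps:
p(R) = 3 + sqrt(2)*sqrt(R) (p(R) = 3 + sqrt(R + R) = 3 + sqrt(2*R) = 3 + sqrt(2)*sqrt(R))
s = 1 (s = 23*(1/23) = 1)
V = -40 (V = -40/1 = -40*1 = -40)
(44/(p(1) - 39))*V = (44/((3 + sqrt(2)*sqrt(1)) - 39))*(-40) = (44/((3 + sqrt(2)*1) - 39))*(-40) = (44/((3 + sqrt(2)) - 39))*(-40) = (44/(-36 + sqrt(2)))*(-40) = -1760/(-36 + sqrt(2))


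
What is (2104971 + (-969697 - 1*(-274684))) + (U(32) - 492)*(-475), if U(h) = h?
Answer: 1628458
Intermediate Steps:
(2104971 + (-969697 - 1*(-274684))) + (U(32) - 492)*(-475) = (2104971 + (-969697 - 1*(-274684))) + (32 - 492)*(-475) = (2104971 + (-969697 + 274684)) - 460*(-475) = (2104971 - 695013) + 218500 = 1409958 + 218500 = 1628458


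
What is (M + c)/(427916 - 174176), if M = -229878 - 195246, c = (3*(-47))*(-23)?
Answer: -140627/84580 ≈ -1.6627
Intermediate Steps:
c = 3243 (c = -141*(-23) = 3243)
M = -425124
(M + c)/(427916 - 174176) = (-425124 + 3243)/(427916 - 174176) = -421881/253740 = -421881*1/253740 = -140627/84580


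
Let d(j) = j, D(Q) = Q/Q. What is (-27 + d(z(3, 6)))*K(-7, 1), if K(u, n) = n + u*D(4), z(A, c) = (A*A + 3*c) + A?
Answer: -18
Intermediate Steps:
D(Q) = 1
z(A, c) = A + A² + 3*c (z(A, c) = (A² + 3*c) + A = A + A² + 3*c)
K(u, n) = n + u (K(u, n) = n + u*1 = n + u)
(-27 + d(z(3, 6)))*K(-7, 1) = (-27 + (3 + 3² + 3*6))*(1 - 7) = (-27 + (3 + 9 + 18))*(-6) = (-27 + 30)*(-6) = 3*(-6) = -18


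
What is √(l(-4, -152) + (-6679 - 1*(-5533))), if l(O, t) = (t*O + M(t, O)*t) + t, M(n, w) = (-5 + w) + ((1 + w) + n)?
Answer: √24238 ≈ 155.69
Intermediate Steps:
M(n, w) = -4 + n + 2*w (M(n, w) = (-5 + w) + (1 + n + w) = -4 + n + 2*w)
l(O, t) = t + O*t + t*(-4 + t + 2*O) (l(O, t) = (t*O + (-4 + t + 2*O)*t) + t = (O*t + t*(-4 + t + 2*O)) + t = t + O*t + t*(-4 + t + 2*O))
√(l(-4, -152) + (-6679 - 1*(-5533))) = √(-152*(-3 - 152 + 3*(-4)) + (-6679 - 1*(-5533))) = √(-152*(-3 - 152 - 12) + (-6679 + 5533)) = √(-152*(-167) - 1146) = √(25384 - 1146) = √24238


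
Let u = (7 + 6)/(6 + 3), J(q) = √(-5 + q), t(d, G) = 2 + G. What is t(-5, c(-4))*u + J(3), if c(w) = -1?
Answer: 13/9 + I*√2 ≈ 1.4444 + 1.4142*I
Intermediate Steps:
u = 13/9 ≈ 1.4444
t(-5, c(-4))*u + J(3) = (2 - 1)*(13/9) + √(-5 + 3) = 1*(13/9) + √(-2) = 13/9 + I*√2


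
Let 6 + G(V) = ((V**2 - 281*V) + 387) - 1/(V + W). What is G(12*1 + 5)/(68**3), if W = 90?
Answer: -12925/989536 ≈ -0.013062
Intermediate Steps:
G(V) = 381 + V**2 - 1/(90 + V) - 281*V (G(V) = -6 + (((V**2 - 281*V) + 387) - 1/(V + 90)) = -6 + ((387 + V**2 - 281*V) - 1/(90 + V)) = -6 + (387 + V**2 - 1/(90 + V) - 281*V) = 381 + V**2 - 1/(90 + V) - 281*V)
G(12*1 + 5)/(68**3) = ((34289 + (12*1 + 5)**3 - 24909*(12*1 + 5) - 191*(12*1 + 5)**2)/(90 + (12*1 + 5)))/(68**3) = ((34289 + (12 + 5)**3 - 24909*(12 + 5) - 191*(12 + 5)**2)/(90 + (12 + 5)))/314432 = ((34289 + 17**3 - 24909*17 - 191*17**2)/(90 + 17))*(1/314432) = ((34289 + 4913 - 423453 - 191*289)/107)*(1/314432) = ((34289 + 4913 - 423453 - 55199)/107)*(1/314432) = ((1/107)*(-439450))*(1/314432) = -439450/107*1/314432 = -12925/989536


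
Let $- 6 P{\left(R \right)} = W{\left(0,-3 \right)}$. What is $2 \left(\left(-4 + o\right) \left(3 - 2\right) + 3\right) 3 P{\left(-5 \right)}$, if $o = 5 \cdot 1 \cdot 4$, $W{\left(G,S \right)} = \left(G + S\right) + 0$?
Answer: $57$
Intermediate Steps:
$W{\left(G,S \right)} = G + S$
$o = 20$ ($o = 5 \cdot 4 = 20$)
$P{\left(R \right)} = \frac{1}{2}$ ($P{\left(R \right)} = - \frac{0 - 3}{6} = \left(- \frac{1}{6}\right) \left(-3\right) = \frac{1}{2}$)
$2 \left(\left(-4 + o\right) \left(3 - 2\right) + 3\right) 3 P{\left(-5 \right)} = 2 \left(\left(-4 + 20\right) \left(3 - 2\right) + 3\right) 3 \cdot \frac{1}{2} = 2 \left(16 \cdot 1 + 3\right) 3 \cdot \frac{1}{2} = 2 \left(16 + 3\right) 3 \cdot \frac{1}{2} = 2 \cdot 19 \cdot 3 \cdot \frac{1}{2} = 38 \cdot 3 \cdot \frac{1}{2} = 114 \cdot \frac{1}{2} = 57$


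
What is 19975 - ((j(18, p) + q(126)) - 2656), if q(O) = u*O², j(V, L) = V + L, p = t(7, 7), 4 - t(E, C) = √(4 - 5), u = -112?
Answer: 1800721 + I ≈ 1.8007e+6 + 1.0*I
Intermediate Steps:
t(E, C) = 4 - I (t(E, C) = 4 - √(4 - 5) = 4 - √(-1) = 4 - I)
p = 4 - I ≈ 4.0 - 1.0*I
j(V, L) = L + V
q(O) = -112*O²
19975 - ((j(18, p) + q(126)) - 2656) = 19975 - ((((4 - I) + 18) - 112*126²) - 2656) = 19975 - (((22 - I) - 112*15876) - 2656) = 19975 - (((22 - I) - 1778112) - 2656) = 19975 - ((-1778090 - I) - 2656) = 19975 - (-1780746 - I) = 19975 + (1780746 + I) = 1800721 + I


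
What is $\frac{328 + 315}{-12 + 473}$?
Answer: $\frac{643}{461} \approx 1.3948$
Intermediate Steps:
$\frac{328 + 315}{-12 + 473} = \frac{643}{461}$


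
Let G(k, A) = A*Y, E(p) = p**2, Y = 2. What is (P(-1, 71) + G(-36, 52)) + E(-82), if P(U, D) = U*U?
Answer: 6829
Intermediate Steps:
G(k, A) = 2*A (G(k, A) = A*2 = 2*A)
P(U, D) = U**2
(P(-1, 71) + G(-36, 52)) + E(-82) = ((-1)**2 + 2*52) + (-82)**2 = (1 + 104) + 6724 = 105 + 6724 = 6829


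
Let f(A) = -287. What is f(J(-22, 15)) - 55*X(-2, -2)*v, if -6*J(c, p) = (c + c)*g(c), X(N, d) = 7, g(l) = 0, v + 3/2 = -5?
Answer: 4431/2 ≈ 2215.5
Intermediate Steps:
v = -13/2 (v = -3/2 - 5 = -13/2 ≈ -6.5000)
J(c, p) = 0 (J(c, p) = -(c + c)*0/6 = -2*c*0/6 = -1/6*0 = 0)
f(J(-22, 15)) - 55*X(-2, -2)*v = -287 - 55*7*(-13)/2 = -287 - 385*(-13)/2 = -287 - 1*(-5005/2) = -287 + 5005/2 = 4431/2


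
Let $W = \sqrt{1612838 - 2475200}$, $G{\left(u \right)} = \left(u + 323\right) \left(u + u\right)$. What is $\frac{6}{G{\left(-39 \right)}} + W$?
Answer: $- \frac{1}{3692} + 3 i \sqrt{95818} \approx -0.00027086 + 928.63 i$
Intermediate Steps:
$G{\left(u \right)} = 2 u \left(323 + u\right)$ ($G{\left(u \right)} = \left(323 + u\right) 2 u = 2 u \left(323 + u\right)$)
$W = 3 i \sqrt{95818}$ ($W = \sqrt{-862362} = 3 i \sqrt{95818} \approx 928.63 i$)
$\frac{6}{G{\left(-39 \right)}} + W = \frac{6}{2 \left(-39\right) \left(323 - 39\right)} + 3 i \sqrt{95818} = \frac{6}{2 \left(-39\right) 284} + 3 i \sqrt{95818} = \frac{6}{-22152} + 3 i \sqrt{95818} = 6 \left(- \frac{1}{22152}\right) + 3 i \sqrt{95818} = - \frac{1}{3692} + 3 i \sqrt{95818}$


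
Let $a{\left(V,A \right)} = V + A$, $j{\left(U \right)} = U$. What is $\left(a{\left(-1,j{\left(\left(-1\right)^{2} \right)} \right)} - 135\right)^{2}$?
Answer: $18225$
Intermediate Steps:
$a{\left(V,A \right)} = A + V$
$\left(a{\left(-1,j{\left(\left(-1\right)^{2} \right)} \right)} - 135\right)^{2} = \left(\left(\left(-1\right)^{2} - 1\right) - 135\right)^{2} = \left(\left(1 - 1\right) - 135\right)^{2} = \left(0 - 135\right)^{2} = \left(-135\right)^{2} = 18225$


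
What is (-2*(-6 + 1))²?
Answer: 100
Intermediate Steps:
(-2*(-6 + 1))² = (-2*(-5))² = 10² = 100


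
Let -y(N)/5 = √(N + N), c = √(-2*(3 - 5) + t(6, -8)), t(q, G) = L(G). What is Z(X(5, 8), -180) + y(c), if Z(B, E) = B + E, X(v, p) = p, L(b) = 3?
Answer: -172 - 5*√2*7^(¼) ≈ -183.50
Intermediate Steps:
t(q, G) = 3
c = √7 (c = √(-2*(3 - 5) + 3) = √(-2*(-2) + 3) = √(4 + 3) = √7 ≈ 2.6458)
y(N) = -5*√2*√N (y(N) = -5*√(N + N) = -5*√2*√N)
Z(X(5, 8), -180) + y(c) = (8 - 180) - 5*√2*√(√7) = -172 - 5*√2*7^(¼)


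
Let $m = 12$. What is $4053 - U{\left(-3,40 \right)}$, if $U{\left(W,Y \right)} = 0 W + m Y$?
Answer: $3573$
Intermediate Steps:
$U{\left(W,Y \right)} = 12 Y$ ($U{\left(W,Y \right)} = 0 W + 12 Y = 0 + 12 Y = 12 Y$)
$4053 - U{\left(-3,40 \right)} = 4053 - 12 \cdot 40 = 4053 - 480 = 3573$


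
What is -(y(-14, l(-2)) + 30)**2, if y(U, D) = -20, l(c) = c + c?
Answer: -100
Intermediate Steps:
l(c) = 2*c
-(y(-14, l(-2)) + 30)**2 = -(-20 + 30)**2 = -1*10**2 = -1*100 = -100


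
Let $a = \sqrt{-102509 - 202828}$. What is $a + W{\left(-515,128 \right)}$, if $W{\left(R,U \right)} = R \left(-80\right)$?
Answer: $41200 + i \sqrt{305337} \approx 41200.0 + 552.57 i$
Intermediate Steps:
$a = i \sqrt{305337}$ ($a = \sqrt{-305337} = i \sqrt{305337} \approx 552.57 i$)
$W{\left(R,U \right)} = - 80 R$
$a + W{\left(-515,128 \right)} = i \sqrt{305337} - -41200 = i \sqrt{305337} + 41200 = 41200 + i \sqrt{305337}$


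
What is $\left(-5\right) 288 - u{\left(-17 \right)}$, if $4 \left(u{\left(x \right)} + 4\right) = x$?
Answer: $- \frac{5727}{4} \approx -1431.8$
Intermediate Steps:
$u{\left(x \right)} = -4 + \frac{x}{4}$
$\left(-5\right) 288 - u{\left(-17 \right)} = \left(-5\right) 288 - \left(-4 + \frac{1}{4} \left(-17\right)\right) = -1440 - \left(-4 - \frac{17}{4}\right) = -1440 - - \frac{33}{4} = -1440 + \frac{33}{4} = - \frac{5727}{4}$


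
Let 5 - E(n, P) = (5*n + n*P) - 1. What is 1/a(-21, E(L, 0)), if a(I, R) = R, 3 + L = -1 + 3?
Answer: 1/11 ≈ 0.090909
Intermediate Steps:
L = -1 (L = -3 + (-1 + 3) = -3 + 2 = -1)
E(n, P) = 6 - 5*n - P*n (E(n, P) = 5 - ((5*n + n*P) - 1) = 5 - ((5*n + P*n) - 1) = 5 - (-1 + 5*n + P*n) = 5 + (1 - 5*n - P*n) = 6 - 5*n - P*n)
1/a(-21, E(L, 0)) = 1/(6 - 5*(-1) - 1*0*(-1)) = 1/(6 + 5 + 0) = 1/11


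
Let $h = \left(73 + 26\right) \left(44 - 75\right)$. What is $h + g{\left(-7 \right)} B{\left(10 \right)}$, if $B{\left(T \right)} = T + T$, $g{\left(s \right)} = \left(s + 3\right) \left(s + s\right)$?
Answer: $-1949$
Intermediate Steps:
$g{\left(s \right)} = 2 s \left(3 + s\right)$ ($g{\left(s \right)} = \left(3 + s\right) 2 s = 2 s \left(3 + s\right)$)
$B{\left(T \right)} = 2 T$
$h = -3069$ ($h = 99 \left(-31\right) = -3069$)
$h + g{\left(-7 \right)} B{\left(10 \right)} = -3069 + 2 \left(-7\right) \left(3 - 7\right) 2 \cdot 10 = -3069 + 2 \left(-7\right) \left(-4\right) 20 = -3069 + 56 \cdot 20 = -3069 + 1120 = -1949$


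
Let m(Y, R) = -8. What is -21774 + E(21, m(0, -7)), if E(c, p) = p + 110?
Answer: -21672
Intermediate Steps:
E(c, p) = 110 + p
-21774 + E(21, m(0, -7)) = -21774 + (110 - 8) = -21774 + 102 = -21672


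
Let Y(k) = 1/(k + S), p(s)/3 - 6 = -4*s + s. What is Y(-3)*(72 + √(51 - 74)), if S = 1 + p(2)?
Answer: -36 - I*√23/2 ≈ -36.0 - 2.3979*I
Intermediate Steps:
p(s) = 18 - 9*s (p(s) = 18 + 3*(-4*s + s) = 18 + 3*(-3*s) = 18 - 9*s)
S = 1 (S = 1 + (18 - 9*2) = 1 + (18 - 18) = 1 + 0 = 1)
Y(k) = 1/(1 + k) (Y(k) = 1/(k + 1) = 1/(1 + k))
Y(-3)*(72 + √(51 - 74)) = (72 + √(51 - 74))/(1 - 3) = (72 + √(-23))/(-2) = -(72 + I*√23)/2 = -36 - I*√23/2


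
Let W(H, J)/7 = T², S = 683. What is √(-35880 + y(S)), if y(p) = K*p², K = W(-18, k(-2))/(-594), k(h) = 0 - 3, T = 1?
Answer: I*√1622157438/198 ≈ 203.41*I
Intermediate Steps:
k(h) = -3
W(H, J) = 7 (W(H, J) = 7*1² = 7*1 = 7)
K = -7/594 (K = 7/(-594) = 7*(-1/594) = -7/594 ≈ -0.011785)
y(p) = -7*p²/594
√(-35880 + y(S)) = √(-35880 - 7/594*683²) = √(-35880 - 7/594*466489) = √(-35880 - 3265423/594) = √(-24578143/594) = I*√1622157438/198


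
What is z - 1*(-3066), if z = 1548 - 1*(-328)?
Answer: 4942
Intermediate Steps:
z = 1876 (z = 1548 + 328 = 1876)
z - 1*(-3066) = 1876 - 1*(-3066) = 1876 + 3066 = 4942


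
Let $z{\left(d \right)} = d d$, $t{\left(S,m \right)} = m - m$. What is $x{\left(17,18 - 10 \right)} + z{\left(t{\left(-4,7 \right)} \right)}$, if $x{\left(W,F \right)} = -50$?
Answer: $-50$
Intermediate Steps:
$t{\left(S,m \right)} = 0$
$z{\left(d \right)} = d^{2}$
$x{\left(17,18 - 10 \right)} + z{\left(t{\left(-4,7 \right)} \right)} = -50 + 0^{2} = -50 + 0 = -50$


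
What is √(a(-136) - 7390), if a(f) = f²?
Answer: 3*√1234 ≈ 105.39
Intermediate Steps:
√(a(-136) - 7390) = √((-136)² - 7390) = √(18496 - 7390) = √11106 = 3*√1234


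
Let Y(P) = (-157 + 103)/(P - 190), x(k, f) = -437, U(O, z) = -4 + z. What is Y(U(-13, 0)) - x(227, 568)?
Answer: 42416/97 ≈ 437.28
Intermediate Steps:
Y(P) = -54/(-190 + P)
Y(U(-13, 0)) - x(227, 568) = -54/(-190 + (-4 + 0)) - 1*(-437) = -54/(-190 - 4) + 437 = -54/(-194) + 437 = -54*(-1/194) + 437 = 27/97 + 437 = 42416/97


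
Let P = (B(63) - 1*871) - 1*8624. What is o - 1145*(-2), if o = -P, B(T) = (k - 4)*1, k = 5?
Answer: 11784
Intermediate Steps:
B(T) = 1 (B(T) = (5 - 4)*1 = 1*1 = 1)
P = -9494 (P = (1 - 1*871) - 1*8624 = (1 - 871) - 8624 = -870 - 8624 = -9494)
o = 9494 (o = -1*(-9494) = 9494)
o - 1145*(-2) = 9494 - 1145*(-2) = 9494 + 2290 = 11784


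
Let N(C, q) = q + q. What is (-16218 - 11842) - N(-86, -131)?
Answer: -27798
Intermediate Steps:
N(C, q) = 2*q
(-16218 - 11842) - N(-86, -131) = (-16218 - 11842) - 2*(-131) = -28060 - 1*(-262) = -28060 + 262 = -27798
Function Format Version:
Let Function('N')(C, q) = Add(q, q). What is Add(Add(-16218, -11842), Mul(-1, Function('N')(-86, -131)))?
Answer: -27798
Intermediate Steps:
Function('N')(C, q) = Mul(2, q)
Add(Add(-16218, -11842), Mul(-1, Function('N')(-86, -131))) = Add(Add(-16218, -11842), Mul(-1, Mul(2, -131))) = Add(-28060, Mul(-1, -262)) = Add(-28060, 262) = -27798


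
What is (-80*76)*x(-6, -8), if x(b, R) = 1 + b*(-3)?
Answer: -115520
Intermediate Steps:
x(b, R) = 1 - 3*b
(-80*76)*x(-6, -8) = (-80*76)*(1 - 3*(-6)) = -6080*(1 + 18) = -6080*19 = -115520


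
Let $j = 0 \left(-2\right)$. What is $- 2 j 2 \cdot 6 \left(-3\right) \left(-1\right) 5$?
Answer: $0$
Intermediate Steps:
$j = 0$
$- 2 j 2 \cdot 6 \left(-3\right) \left(-1\right) 5 = - 2 \cdot 0 \cdot 2 \cdot 6 \left(-3\right) \left(-1\right) 5 = - 2 \cdot 0 \cdot 6 \cdot 3 \cdot 5 = \left(-2\right) 0 \cdot 15 = 0 \cdot 15 = 0$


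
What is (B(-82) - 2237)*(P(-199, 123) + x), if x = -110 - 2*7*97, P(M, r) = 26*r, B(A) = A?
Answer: -4011870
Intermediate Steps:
x = -1468 (x = -110 - 14*97 = -110 - 1358 = -1468)
(B(-82) - 2237)*(P(-199, 123) + x) = (-82 - 2237)*(26*123 - 1468) = -2319*(3198 - 1468) = -2319*1730 = -4011870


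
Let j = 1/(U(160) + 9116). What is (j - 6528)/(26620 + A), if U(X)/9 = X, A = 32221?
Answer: -68909567/621125596 ≈ -0.11094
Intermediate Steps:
U(X) = 9*X
j = 1/10556 (j = 1/(9*160 + 9116) = 1/(1440 + 9116) = 1/10556 ≈ 9.4733e-5)
(j - 6528)/(26620 + A) = (1/10556 - 6528)/(26620 + 32221) = -68909567/10556/58841 = -68909567/10556*1/58841 = -68909567/621125596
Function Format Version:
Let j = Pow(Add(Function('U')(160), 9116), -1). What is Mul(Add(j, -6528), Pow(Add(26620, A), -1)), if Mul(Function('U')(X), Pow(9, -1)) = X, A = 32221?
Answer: Rational(-68909567, 621125596) ≈ -0.11094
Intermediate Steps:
Function('U')(X) = Mul(9, X)
j = Rational(1, 10556) (j = Pow(Add(Mul(9, 160), 9116), -1) = Pow(Add(1440, 9116), -1) = Pow(10556, -1) = Rational(1, 10556) ≈ 9.4733e-5)
Mul(Add(j, -6528), Pow(Add(26620, A), -1)) = Mul(Add(Rational(1, 10556), -6528), Pow(Add(26620, 32221), -1)) = Mul(Rational(-68909567, 10556), Pow(58841, -1)) = Mul(Rational(-68909567, 10556), Rational(1, 58841)) = Rational(-68909567, 621125596)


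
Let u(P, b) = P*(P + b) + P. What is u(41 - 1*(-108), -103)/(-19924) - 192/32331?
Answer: -76746467/214720948 ≈ -0.35742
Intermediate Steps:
u(P, b) = P + P*(P + b)
u(41 - 1*(-108), -103)/(-19924) - 192/32331 = ((41 - 1*(-108))*(1 + (41 - 1*(-108)) - 103))/(-19924) - 192/32331 = ((41 + 108)*(1 + (41 + 108) - 103))*(-1/19924) - 192*1/32331 = (149*(1 + 149 - 103))*(-1/19924) - 64/10777 = (149*47)*(-1/19924) - 64/10777 = 7003*(-1/19924) - 64/10777 = -7003/19924 - 64/10777 = -76746467/214720948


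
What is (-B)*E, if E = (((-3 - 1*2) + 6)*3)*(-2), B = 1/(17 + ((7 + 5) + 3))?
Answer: 3/16 ≈ 0.18750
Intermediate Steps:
B = 1/32 (B = 1/(17 + (12 + 3)) = 1/(17 + 15) = 1/32 ≈ 0.031250)
E = -6 (E = (((-3 - 2) + 6)*3)*(-2) = ((-5 + 6)*3)*(-2) = (1*3)*(-2) = 3*(-2) = -6)
(-B)*E = -1*1/32*(-6) = -1/32*(-6) = 3/16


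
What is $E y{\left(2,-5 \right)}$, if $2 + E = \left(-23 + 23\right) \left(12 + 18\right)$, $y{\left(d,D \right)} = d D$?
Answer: $20$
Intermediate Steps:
$y{\left(d,D \right)} = D d$
$E = -2$ ($E = -2 + \left(-23 + 23\right) \left(12 + 18\right) = -2 + 0 \cdot 30 = -2 + 0 = -2$)
$E y{\left(2,-5 \right)} = - 2 \left(\left(-5\right) 2\right) = \left(-2\right) \left(-10\right) = 20$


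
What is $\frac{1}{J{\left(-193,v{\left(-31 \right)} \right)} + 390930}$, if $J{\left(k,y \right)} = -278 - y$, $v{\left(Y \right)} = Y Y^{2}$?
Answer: $\frac{1}{420443} \approx 2.3784 \cdot 10^{-6}$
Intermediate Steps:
$v{\left(Y \right)} = Y^{3}$
$\frac{1}{J{\left(-193,v{\left(-31 \right)} \right)} + 390930} = \frac{1}{\left(-278 - \left(-31\right)^{3}\right) + 390930} = \frac{1}{\left(-278 - -29791\right) + 390930} = \frac{1}{\left(-278 + 29791\right) + 390930} = \frac{1}{29513 + 390930} = \frac{1}{420443}$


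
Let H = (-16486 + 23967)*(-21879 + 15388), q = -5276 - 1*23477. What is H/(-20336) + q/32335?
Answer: 1569576073277/657564560 ≈ 2387.0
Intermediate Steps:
q = -28753 (q = -5276 - 23477 = -28753)
H = -48559171 (H = 7481*(-6491) = -48559171)
H/(-20336) + q/32335 = -48559171/(-20336) - 28753/32335 = -48559171*(-1/20336) - 28753*1/32335 = 48559171/20336 - 28753/32335 = 1569576073277/657564560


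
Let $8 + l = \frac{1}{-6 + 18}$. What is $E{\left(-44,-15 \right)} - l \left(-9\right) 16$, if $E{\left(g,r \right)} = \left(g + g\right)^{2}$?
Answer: $6604$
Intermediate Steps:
$E{\left(g,r \right)} = 4 g^{2}$ ($E{\left(g,r \right)} = \left(2 g\right)^{2} = 4 g^{2}$)
$l = - \frac{95}{12}$ ($l = -8 + \frac{1}{-6 + 18} = -8 + \frac{1}{12} = - \frac{95}{12} \approx -7.9167$)
$E{\left(-44,-15 \right)} - l \left(-9\right) 16 = 4 \left(-44\right)^{2} - \left(- \frac{95}{12}\right) \left(-9\right) 16 = 4 \cdot 1936 - \frac{285}{4} \cdot 16 = 7744 - 1140 = 6604$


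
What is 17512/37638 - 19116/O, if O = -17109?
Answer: 56616712/35774919 ≈ 1.5826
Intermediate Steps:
17512/37638 - 19116/O = 17512/37638 - 19116/(-17109) = 17512*(1/37638) - 19116*(-1/17109) = 8756/18819 + 2124/1901 = 56616712/35774919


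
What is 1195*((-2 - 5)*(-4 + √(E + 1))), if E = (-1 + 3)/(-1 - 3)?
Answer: 33460 - 8365*√2/2 ≈ 27545.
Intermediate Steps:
E = -½ (E = 2/(-4) = 2*(-¼) = -½ ≈ -0.50000)
1195*((-2 - 5)*(-4 + √(E + 1))) = 1195*((-2 - 5)*(-4 + √(-½ + 1))) = 1195*(-7*(-4 + √(½))) = 1195*(-7*(-4 + √2/2)) = 1195*(28 - 7*√2/2) = 33460 - 8365*√2/2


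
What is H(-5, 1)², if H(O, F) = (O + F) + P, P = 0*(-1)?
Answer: 16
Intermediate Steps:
P = 0
H(O, F) = F + O (H(O, F) = (O + F) + 0 = (F + O) + 0 = F + O)
H(-5, 1)² = (1 - 5)² = (-4)² = 16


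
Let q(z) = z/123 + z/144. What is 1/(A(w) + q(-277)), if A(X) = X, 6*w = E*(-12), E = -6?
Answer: 5904/46195 ≈ 0.12781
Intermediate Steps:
w = 12 (w = (-6*(-12))/6 = (⅙)*72 = 12)
q(z) = 89*z/5904 (q(z) = z*(1/123) + z*(1/144) = z/123 + z/144 = 89*z/5904)
1/(A(w) + q(-277)) = 1/(12 + (89/5904)*(-277)) = 1/(12 - 24653/5904) = 1/(46195/5904) = 5904/46195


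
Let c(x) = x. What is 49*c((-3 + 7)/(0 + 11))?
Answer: 196/11 ≈ 17.818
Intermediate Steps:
49*c((-3 + 7)/(0 + 11)) = 49*((-3 + 7)/(0 + 11)) = 49*(4/11) = 196/11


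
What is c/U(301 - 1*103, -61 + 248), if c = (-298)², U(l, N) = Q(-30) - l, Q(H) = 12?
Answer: -44402/93 ≈ -477.44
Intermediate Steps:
U(l, N) = 12 - l
c = 88804
c/U(301 - 1*103, -61 + 248) = 88804/(12 - (301 - 1*103)) = 88804/(12 - (301 - 103)) = 88804/(12 - 1*198) = 88804/(12 - 198) = 88804/(-186) = 88804*(-1/186) = -44402/93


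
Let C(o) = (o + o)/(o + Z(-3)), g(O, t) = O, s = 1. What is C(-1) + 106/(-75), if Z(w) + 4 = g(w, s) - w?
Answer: -76/75 ≈ -1.0133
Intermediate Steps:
Z(w) = -4 (Z(w) = -4 + (w - w) = -4 + 0 = -4)
C(o) = 2*o/(-4 + o) (C(o) = (o + o)/(o - 4) = (2*o)/(-4 + o) = 2*o/(-4 + o))
C(-1) + 106/(-75) = 2*(-1)/(-4 - 1) + 106/(-75) = 2*(-1)/(-5) - 1/75*106 = 2*(-1)*(-⅕) - 106/75 = ⅖ - 106/75 = -76/75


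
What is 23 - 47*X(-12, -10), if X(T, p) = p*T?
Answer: -5617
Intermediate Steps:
X(T, p) = T*p
23 - 47*X(-12, -10) = 23 - (-564)*(-10) = 23 - 47*120 = 23 - 5640 = -5617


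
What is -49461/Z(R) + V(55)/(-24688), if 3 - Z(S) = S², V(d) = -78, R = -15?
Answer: 101759207/456728 ≈ 222.80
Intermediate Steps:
Z(S) = 3 - S²
-49461/Z(R) + V(55)/(-24688) = -49461/(3 - 1*(-15)²) - 78/(-24688) = -49461/(3 - 1*225) - 78*(-1/24688) = -49461/(3 - 225) + 39/12344 = -49461/(-222) + 39/12344 = -49461*(-1/222) + 39/12344 = 16487/74 + 39/12344 = 101759207/456728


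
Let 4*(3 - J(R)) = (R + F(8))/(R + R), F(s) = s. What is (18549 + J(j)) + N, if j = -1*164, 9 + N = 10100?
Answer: 9394865/328 ≈ 28643.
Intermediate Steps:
N = 10091 (N = -9 + 10100 = 10091)
j = -164
J(R) = 3 - (8 + R)/(8*R) (J(R) = 3 - (R + 8)/(4*(R + R)) = 3 - (8 + R)/(4*(2*R)) = 3 - (8 + R)*1/(2*R)/4 = 3 - (8 + R)/(8*R))
(18549 + J(j)) + N = (18549 + (23/8 - 1/(-164))) + 10091 = (18549 + (23/8 - 1*(-1/164))) + 10091 = (18549 + (23/8 + 1/164)) + 10091 = (18549 + 945/328) + 10091 = 6085017/328 + 10091 = 9394865/328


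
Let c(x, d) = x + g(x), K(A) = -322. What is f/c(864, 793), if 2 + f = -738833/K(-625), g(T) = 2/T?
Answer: 159448824/60093089 ≈ 2.6534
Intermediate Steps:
c(x, d) = x + 2/x
f = 738189/322 (f = -2 - 738833/(-322) = -2 - 738833*(-1/322) = -2 + 738833/322 = 738189/322 ≈ 2292.5)
f/c(864, 793) = 738189/(322*(864 + 2/864)) = 738189/(322*(864 + 2*(1/864))) = 738189/(322*(864 + 1/432)) = 738189/(322*(373249/432)) = (738189/322)*(432/373249) = 159448824/60093089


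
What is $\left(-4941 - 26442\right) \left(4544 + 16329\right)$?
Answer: $-655057359$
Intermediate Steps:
$\left(-4941 - 26442\right) \left(4544 + 16329\right) = \left(-31383\right) 20873 = -655057359$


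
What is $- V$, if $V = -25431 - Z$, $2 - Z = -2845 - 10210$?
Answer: $38488$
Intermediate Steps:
$Z = 13057$ ($Z = 2 - \left(-2845 - 10210\right) = 2 - -13055 = 2 + 13055 = 13057$)
$V = -38488$ ($V = -25431 - 13057 = -38488$)
$- V = \left(-1\right) \left(-38488\right) = 38488$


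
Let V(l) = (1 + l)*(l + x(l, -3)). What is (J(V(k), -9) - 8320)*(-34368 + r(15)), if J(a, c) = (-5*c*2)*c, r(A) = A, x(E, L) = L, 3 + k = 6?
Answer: 313642890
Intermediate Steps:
k = 3 (k = -3 + 6 = 3)
V(l) = (1 + l)*(-3 + l) (V(l) = (1 + l)*(l - 3) = (1 + l)*(-3 + l))
J(a, c) = -10*c² (J(a, c) = (-10*c)*c = -10*c²)
(J(V(k), -9) - 8320)*(-34368 + r(15)) = (-10*(-9)² - 8320)*(-34368 + 15) = (-10*81 - 8320)*(-34353) = (-810 - 8320)*(-34353) = -9130*(-34353) = 313642890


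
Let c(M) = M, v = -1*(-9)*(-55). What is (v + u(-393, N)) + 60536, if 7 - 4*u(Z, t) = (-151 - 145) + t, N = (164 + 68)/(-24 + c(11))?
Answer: 3126303/52 ≈ 60121.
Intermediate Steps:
v = -495 (v = 9*(-55) = -495)
N = -232/13 (N = (164 + 68)/(-24 + 11) = 232/(-13) = 232*(-1/13) = -232/13 ≈ -17.846)
u(Z, t) = 303/4 - t/4 (u(Z, t) = 7/4 - ((-151 - 145) + t)/4 = 7/4 - (-296 + t)/4 = 7/4 + (74 - t/4) = 303/4 - t/4)
(v + u(-393, N)) + 60536 = (-495 + (303/4 - 1/4*(-232/13))) + 60536 = (-495 + (303/4 + 58/13)) + 60536 = (-495 + 4171/52) + 60536 = -21569/52 + 60536 = 3126303/52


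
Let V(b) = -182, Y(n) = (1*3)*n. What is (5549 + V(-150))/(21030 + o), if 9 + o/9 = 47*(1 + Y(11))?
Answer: 1789/11777 ≈ 0.15191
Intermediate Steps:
Y(n) = 3*n
o = 14301 (o = -81 + 9*(47*(1 + 3*11)) = -81 + 9*(47*(1 + 33)) = -81 + 9*(47*34) = -81 + 9*1598 = -81 + 14382 = 14301)
(5549 + V(-150))/(21030 + o) = (5549 - 182)/(21030 + 14301) = 5367/35331 = 5367*(1/35331) = 1789/11777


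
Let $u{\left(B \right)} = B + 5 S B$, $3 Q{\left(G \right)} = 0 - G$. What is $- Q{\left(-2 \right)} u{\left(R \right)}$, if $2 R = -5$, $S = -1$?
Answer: $- \frac{20}{3} \approx -6.6667$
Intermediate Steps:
$Q{\left(G \right)} = - \frac{G}{3}$ ($Q{\left(G \right)} = \frac{0 - G}{3} = \frac{\left(-1\right) G}{3} = - \frac{G}{3}$)
$R = - \frac{5}{2}$ ($R = \frac{1}{2} \left(-5\right) = - \frac{5}{2} \approx -2.5$)
$u{\left(B \right)} = - 4 B$ ($u{\left(B \right)} = B + 5 \left(- B\right) = B - 5 B = - 4 B$)
$- Q{\left(-2 \right)} u{\left(R \right)} = - \frac{\left(-1\right) \left(-2\right)}{3} \left(\left(-4\right) \left(- \frac{5}{2}\right)\right) = \left(-1\right) \frac{2}{3} \cdot 10 = \left(- \frac{2}{3}\right) 10 = - \frac{20}{3}$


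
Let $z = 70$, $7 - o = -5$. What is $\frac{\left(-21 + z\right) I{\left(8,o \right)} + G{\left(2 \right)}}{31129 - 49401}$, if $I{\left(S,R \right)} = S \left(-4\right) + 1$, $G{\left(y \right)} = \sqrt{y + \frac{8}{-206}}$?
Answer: $\frac{1519}{18272} - \frac{\sqrt{20806}}{1882016} \approx 0.083056$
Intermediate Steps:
$o = 12$ ($o = 7 - -5 = 7 + 5 = 12$)
$G{\left(y \right)} = \sqrt{- \frac{4}{103} + y}$ ($G{\left(y \right)} = \sqrt{y + 8 \left(- \frac{1}{206}\right)} = \sqrt{y - \frac{4}{103}} = \sqrt{- \frac{4}{103} + y}$)
$I{\left(S,R \right)} = 1 - 4 S$ ($I{\left(S,R \right)} = - 4 S + 1 = 1 - 4 S$)
$\frac{\left(-21 + z\right) I{\left(8,o \right)} + G{\left(2 \right)}}{31129 - 49401} = \frac{\left(-21 + 70\right) \left(1 - 32\right) + \frac{\sqrt{-412 + 10609 \cdot 2}}{103}}{31129 - 49401} = \frac{49 \left(1 - 32\right) + \frac{\sqrt{-412 + 21218}}{103}}{-18272} = \left(49 \left(-31\right) + \frac{\sqrt{20806}}{103}\right) \left(- \frac{1}{18272}\right) = \left(-1519 + \frac{\sqrt{20806}}{103}\right) \left(- \frac{1}{18272}\right) = \frac{1519}{18272} - \frac{\sqrt{20806}}{1882016}$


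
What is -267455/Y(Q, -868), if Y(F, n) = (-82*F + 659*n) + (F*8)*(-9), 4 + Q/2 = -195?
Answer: 53491/102144 ≈ 0.52368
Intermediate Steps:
Q = -398 (Q = -8 + 2*(-195) = -8 - 390 = -398)
Y(F, n) = -154*F + 659*n (Y(F, n) = (-82*F + 659*n) + (8*F)*(-9) = (-82*F + 659*n) - 72*F = -154*F + 659*n)
-267455/Y(Q, -868) = -267455/(-154*(-398) + 659*(-868)) = -267455/(61292 - 572012) = -267455/(-510720) = -267455*(-1/510720) = 53491/102144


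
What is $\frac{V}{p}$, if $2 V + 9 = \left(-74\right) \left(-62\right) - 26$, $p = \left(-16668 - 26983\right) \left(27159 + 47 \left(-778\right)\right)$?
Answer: $\frac{4553}{821249914} \approx 5.544 \cdot 10^{-6}$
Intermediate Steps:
$p = 410624957$ ($p = - 43651 \left(27159 - 36566\right) = \left(-43651\right) \left(-9407\right) = 410624957$)
$V = \frac{4553}{2}$ ($V = - \frac{9}{2} + \frac{\left(-74\right) \left(-62\right) - 26}{2} = - \frac{9}{2} + \frac{4588 - 26}{2} = - \frac{9}{2} + \frac{1}{2} \cdot 4562 = - \frac{9}{2} + 2281 = \frac{4553}{2} \approx 2276.5$)
$\frac{V}{p} = \frac{4553}{2 \cdot 410624957} = \frac{4553}{2} \cdot \frac{1}{410624957} = \frac{4553}{821249914}$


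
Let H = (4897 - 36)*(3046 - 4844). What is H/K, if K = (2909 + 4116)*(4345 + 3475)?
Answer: -4370039/27467750 ≈ -0.15910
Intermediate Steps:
H = -8740078 (H = 4861*(-1798) = -8740078)
K = 54935500 (K = 7025*7820 = 54935500)
H/K = -8740078/54935500 = -8740078*1/54935500 = -4370039/27467750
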